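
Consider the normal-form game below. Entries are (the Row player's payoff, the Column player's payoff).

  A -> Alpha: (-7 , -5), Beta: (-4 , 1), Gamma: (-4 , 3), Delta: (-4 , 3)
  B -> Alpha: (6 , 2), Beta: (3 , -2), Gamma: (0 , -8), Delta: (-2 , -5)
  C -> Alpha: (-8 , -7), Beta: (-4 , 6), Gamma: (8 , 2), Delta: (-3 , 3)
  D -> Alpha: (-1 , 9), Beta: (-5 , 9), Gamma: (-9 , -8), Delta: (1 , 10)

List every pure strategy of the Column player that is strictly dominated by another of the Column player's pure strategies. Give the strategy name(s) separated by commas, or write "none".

Alpha: no other strategy beats it everywhere (Beta at B (2>-2); Gamma at B (2>-8); Delta at B (2>-5)).
Nothing dominates Beta: Alpha at A (1>-5); Gamma at B (-2>-8); Delta at B (-2>-5).
Nothing dominates Gamma: Alpha at A (3>-5); Beta at A (3>1); Delta at A (3=3).
Delta is not dominated — it holds its own against Alpha at A (3>-5); Beta at A (3>1); Gamma at A (3=3).

none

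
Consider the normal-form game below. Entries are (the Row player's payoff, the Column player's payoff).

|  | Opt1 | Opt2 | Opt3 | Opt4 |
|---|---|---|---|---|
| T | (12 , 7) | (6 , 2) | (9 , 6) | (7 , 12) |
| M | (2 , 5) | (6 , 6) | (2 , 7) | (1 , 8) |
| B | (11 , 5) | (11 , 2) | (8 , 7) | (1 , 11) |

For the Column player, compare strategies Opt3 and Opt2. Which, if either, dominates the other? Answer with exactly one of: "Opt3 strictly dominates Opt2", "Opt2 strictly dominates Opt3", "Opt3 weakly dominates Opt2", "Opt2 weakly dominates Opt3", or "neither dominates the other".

Opt3's payoffs vs Opt2's, by the Row player's action — T: 6>2, M: 7>6, B: 7>2.
Every comparison favours Opt3, so Opt3 strictly dominates Opt2.

Opt3 strictly dominates Opt2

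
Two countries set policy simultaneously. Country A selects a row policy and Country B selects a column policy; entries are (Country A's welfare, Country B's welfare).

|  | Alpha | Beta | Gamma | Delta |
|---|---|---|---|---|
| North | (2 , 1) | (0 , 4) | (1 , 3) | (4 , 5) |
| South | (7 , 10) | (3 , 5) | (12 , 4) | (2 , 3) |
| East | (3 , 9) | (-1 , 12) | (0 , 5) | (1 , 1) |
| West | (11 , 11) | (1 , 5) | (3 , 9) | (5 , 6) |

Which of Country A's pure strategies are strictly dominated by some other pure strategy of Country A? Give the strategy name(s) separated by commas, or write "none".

North: dominated, since West does at least as well everywhere (Alpha: 11>2, Beta: 1>0, Gamma: 3>1, Delta: 5>4).
South is not dominated — it holds its own against North at Alpha (7>2); East at Alpha (7>3); West at Beta (3>1).
South strictly dominates East — Alpha: 7>3, Beta: 3>-1, Gamma: 12>0, Delta: 2>1.
West is not dominated — it holds its own against North at Alpha (11>2); South at Alpha (11>7); East at Alpha (11>3).

North, East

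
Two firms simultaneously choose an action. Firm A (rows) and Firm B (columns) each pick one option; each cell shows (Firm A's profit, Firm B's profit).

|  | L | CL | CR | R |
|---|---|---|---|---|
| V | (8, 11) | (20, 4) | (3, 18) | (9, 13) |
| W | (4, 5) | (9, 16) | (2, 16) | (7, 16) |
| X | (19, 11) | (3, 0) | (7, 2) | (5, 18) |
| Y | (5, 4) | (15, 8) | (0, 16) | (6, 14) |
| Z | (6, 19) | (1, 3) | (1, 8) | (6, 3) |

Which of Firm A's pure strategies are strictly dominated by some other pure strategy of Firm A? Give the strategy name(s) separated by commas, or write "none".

W, Y, Z

Nothing dominates V: W at L (8>4); X at CL (20>3); Y at L (8>5); Z at L (8>6).
W is strictly dominated by V (L: 8>4, CL: 20>9, CR: 3>2, R: 9>7).
Nothing dominates X: V at L (19>8); W at L (19>4); Y at L (19>5); Z at L (19>6).
V strictly dominates Y — L: 8>5, CL: 20>15, CR: 3>0, R: 9>6.
Z: dominated, since V does at least as well everywhere (L: 8>6, CL: 20>1, CR: 3>1, R: 9>6).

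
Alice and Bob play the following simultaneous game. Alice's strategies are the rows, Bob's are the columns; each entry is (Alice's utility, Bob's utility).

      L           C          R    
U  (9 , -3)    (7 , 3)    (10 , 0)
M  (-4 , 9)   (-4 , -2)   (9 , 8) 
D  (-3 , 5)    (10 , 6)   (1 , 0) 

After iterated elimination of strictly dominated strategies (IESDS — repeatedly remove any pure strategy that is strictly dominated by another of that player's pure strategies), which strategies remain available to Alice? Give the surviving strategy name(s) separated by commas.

D

Alice's strategy M is strictly dominated by U (L: 9>-4, C: 7>-4, R: 10>9) and is removed.
For Bob, C strictly dominates L on the remaining rows (U: 3>-3, D: 6>5); eliminate L.
Column R is eliminated: C beats it against every remaining row (U: 3>0, D: 6>0).
Row U is eliminated: D beats it against every remaining column (C: 10>7).
Among the remaining strategies, none is strictly dominated by another pure strategy of the same player, so the elimination stops.
Surviving strategies — Alice: {D}; Bob: {C}.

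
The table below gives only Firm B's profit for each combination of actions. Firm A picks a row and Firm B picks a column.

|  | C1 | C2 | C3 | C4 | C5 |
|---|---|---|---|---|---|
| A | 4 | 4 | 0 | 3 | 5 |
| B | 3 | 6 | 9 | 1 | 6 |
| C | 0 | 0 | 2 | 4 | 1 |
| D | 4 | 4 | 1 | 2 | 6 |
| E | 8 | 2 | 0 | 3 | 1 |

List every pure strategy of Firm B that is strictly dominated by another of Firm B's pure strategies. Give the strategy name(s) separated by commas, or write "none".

none

Nothing dominates C1: C2 at A (4=4); C3 at A (4>0); C4 at A (4>3); C5 at E (8>1).
C2: no other strategy beats it everywhere (C1 at A (4=4); C3 at A (4>0); C4 at A (4>3); C5 at B (6=6)).
C3: no other strategy beats it everywhere (C1 at B (9>3); C2 at B (9>6); C4 at B (9>1); C5 at B (9>6)).
C4: no other strategy beats it everywhere (C1 at C (4>0); C2 at C (4>0); C3 at A (3>0); C5 at C (4>1)).
C5: no other strategy beats it everywhere (C1 at A (5>4); C2 at A (5>4); C3 at A (5>0); C4 at A (5>3)).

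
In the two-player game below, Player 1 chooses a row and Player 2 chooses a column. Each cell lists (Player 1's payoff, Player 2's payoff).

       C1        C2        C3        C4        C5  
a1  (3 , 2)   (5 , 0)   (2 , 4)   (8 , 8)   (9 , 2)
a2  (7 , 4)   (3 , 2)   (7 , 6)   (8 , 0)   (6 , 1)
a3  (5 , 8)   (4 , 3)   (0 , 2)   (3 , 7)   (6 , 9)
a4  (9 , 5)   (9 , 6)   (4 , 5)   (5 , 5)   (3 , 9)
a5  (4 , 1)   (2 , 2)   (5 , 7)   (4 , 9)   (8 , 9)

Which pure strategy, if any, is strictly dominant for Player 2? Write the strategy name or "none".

none

C1 fails to dominate C2 at a4 (5<6).
C2 fails to dominate C1 at a1 (0<2).
C3 fails to dominate C1 at a3 (2<8).
C4 fails to dominate C1 at a2 (0<4).
C5 fails to dominate C1 at a1 (2=2).
No single strategy dominates all the others.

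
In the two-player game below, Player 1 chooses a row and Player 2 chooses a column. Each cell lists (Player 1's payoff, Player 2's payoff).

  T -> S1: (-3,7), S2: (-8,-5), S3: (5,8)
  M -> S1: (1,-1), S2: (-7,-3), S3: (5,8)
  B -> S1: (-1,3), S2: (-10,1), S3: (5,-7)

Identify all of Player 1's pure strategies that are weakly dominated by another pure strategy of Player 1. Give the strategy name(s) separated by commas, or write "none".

T, B

T: dominated, since M does at least as well everywhere (S1: 1>-3, S2: -7>-8, S3: 5=5).
Nothing dominates M: T at S1 (1>-3); B at S1 (1>-1).
M weakly dominates B — S1: 1>-1, S2: -7>-10, S3: 5=5.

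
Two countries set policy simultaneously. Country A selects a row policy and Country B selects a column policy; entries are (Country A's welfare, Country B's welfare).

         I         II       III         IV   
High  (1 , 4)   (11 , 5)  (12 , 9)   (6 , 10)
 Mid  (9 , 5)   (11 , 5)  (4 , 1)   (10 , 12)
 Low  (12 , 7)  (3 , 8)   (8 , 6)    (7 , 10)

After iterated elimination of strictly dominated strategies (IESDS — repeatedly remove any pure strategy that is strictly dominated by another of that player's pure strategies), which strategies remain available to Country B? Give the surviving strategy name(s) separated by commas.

IV

Column I is eliminated: IV beats it against every remaining row (High: 10>4, Mid: 12>5, Low: 10>7).
For Country B, IV strictly dominates II on the remaining rows (High: 10>5, Mid: 12>5, Low: 10>8); eliminate II.
Column III is eliminated: IV beats it against every remaining row (High: 10>9, Mid: 12>1, Low: 10>6).
Row High is eliminated: Mid beats it against every remaining column (IV: 10>6).
For Country A, Mid strictly dominates Low on the remaining columns (IV: 10>7); eliminate Low.
Among the remaining strategies, none is strictly dominated by another pure strategy of the same player, so the elimination stops.
Surviving strategies — Country A: {Mid}; Country B: {IV}.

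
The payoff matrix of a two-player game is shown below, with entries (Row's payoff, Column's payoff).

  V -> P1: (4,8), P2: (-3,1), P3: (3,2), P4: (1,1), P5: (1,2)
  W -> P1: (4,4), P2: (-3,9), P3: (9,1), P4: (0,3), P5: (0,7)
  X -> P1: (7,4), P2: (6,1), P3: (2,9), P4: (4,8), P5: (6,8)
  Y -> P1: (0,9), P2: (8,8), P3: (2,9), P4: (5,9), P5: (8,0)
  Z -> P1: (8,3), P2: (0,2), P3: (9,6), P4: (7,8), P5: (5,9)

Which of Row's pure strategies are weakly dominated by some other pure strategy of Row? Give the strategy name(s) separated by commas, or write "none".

V: dominated, since Z does at least as well everywhere (P1: 8>4, P2: 0>-3, P3: 9>3, P4: 7>1, P5: 5>1).
W is weakly dominated by Z (P1: 8>4, P2: 0>-3, P3: 9=9, P4: 7>0, P5: 5>0).
Nothing dominates X: V at P1 (7>4); W at P1 (7>4); Y at P1 (7>0); Z at P2 (6>0).
Nothing dominates Y: V at P2 (8>-3); W at P2 (8>-3); X at P2 (8>6); Z at P2 (8>0).
Nothing dominates Z: V at P1 (8>4); W at P1 (8>4); X at P1 (8>7); Y at P1 (8>0).

V, W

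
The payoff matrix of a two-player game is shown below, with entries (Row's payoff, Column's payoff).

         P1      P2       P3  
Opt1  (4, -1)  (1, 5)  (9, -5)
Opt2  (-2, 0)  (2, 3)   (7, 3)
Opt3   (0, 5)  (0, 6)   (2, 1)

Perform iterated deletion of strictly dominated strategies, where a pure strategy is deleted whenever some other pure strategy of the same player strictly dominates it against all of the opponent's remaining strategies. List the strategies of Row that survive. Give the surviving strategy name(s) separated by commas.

Row's strategy Opt3 is strictly dominated by Opt1 (P1: 4>0, P2: 1>0, P3: 9>2) and is removed.
Column P1 is eliminated: P2 beats it against every remaining row (Opt1: 5>-1, Opt2: 3>0).
Among the remaining strategies, none is strictly dominated by another pure strategy of the same player, so the elimination stops.
Surviving strategies — Row: {Opt1, Opt2}; Column: {P2, P3}.

Opt1, Opt2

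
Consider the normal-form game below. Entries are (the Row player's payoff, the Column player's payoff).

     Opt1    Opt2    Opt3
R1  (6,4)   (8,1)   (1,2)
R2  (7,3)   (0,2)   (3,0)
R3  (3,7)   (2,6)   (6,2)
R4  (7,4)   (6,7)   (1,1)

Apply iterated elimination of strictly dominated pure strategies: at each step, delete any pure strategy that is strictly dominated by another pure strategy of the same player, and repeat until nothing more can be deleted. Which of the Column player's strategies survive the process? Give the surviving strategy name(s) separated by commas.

The Column player's strategy Opt3 is strictly dominated by Opt1 (R1: 4>2, R2: 3>0, R3: 7>2, R4: 4>1) and is removed.
Row R3 is eliminated: R1 beats it against every remaining column (Opt1: 6>3, Opt2: 8>2).
Among the remaining strategies, none is strictly dominated by another pure strategy of the same player, so the elimination stops.
Surviving strategies — the Row player: {R1, R2, R4}; the Column player: {Opt1, Opt2}.

Opt1, Opt2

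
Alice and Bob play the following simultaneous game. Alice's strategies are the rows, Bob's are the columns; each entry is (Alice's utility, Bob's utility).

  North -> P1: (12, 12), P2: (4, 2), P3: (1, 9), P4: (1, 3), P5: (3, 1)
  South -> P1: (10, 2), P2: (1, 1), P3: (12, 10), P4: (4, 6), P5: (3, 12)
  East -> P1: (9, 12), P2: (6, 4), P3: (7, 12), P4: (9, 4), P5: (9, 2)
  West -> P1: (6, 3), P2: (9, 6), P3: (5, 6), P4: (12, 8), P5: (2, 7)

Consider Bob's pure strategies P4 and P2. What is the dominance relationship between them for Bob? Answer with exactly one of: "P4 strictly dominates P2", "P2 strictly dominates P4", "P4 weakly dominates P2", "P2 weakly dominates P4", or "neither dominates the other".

Compare P4 to P2 across each choice by Alice: North: 3>2, South: 6>1, East: 4=4, West: 8>6.
P4 is at least as good everywhere and strictly better somewhere (tied only at East), so P4 weakly but not strictly dominates P2.

P4 weakly dominates P2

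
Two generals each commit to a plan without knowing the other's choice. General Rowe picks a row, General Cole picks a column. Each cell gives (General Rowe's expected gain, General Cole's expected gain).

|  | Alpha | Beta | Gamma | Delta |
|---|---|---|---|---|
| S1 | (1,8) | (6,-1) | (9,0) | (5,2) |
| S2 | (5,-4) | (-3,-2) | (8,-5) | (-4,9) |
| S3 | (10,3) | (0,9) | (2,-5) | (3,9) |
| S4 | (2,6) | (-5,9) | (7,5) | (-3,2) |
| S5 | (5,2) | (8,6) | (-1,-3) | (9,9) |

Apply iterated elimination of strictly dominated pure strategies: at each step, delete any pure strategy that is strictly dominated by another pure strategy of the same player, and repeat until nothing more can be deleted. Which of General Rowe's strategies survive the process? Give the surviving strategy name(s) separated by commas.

S5

General Cole's strategy Gamma is strictly dominated by Alpha (S1: 8>0, S2: -4>-5, S3: 3>-5, S4: 6>5, S5: 2>-3) and is removed.
General Rowe's strategy S1 is strictly dominated by S5 (Alpha: 5>1, Beta: 8>6, Delta: 9>5) and is removed.
General Rowe's strategy S2 is strictly dominated by S3 (Alpha: 10>5, Beta: 0>-3, Delta: 3>-4) and is removed.
For General Rowe, S3 strictly dominates S4 on the remaining columns (Alpha: 10>2, Beta: 0>-5, Delta: 3>-3); eliminate S4.
Column Alpha is eliminated: Beta beats it against every remaining row (S3: 9>3, S5: 6>2).
General Rowe's strategy S3 is strictly dominated by S5 (Beta: 8>0, Delta: 9>3) and is removed.
General Cole's strategy Beta is strictly dominated by Delta (S5: 9>6) and is removed.
Among the remaining strategies, none is strictly dominated by another pure strategy of the same player, so the elimination stops.
Surviving strategies — General Rowe: {S5}; General Cole: {Delta}.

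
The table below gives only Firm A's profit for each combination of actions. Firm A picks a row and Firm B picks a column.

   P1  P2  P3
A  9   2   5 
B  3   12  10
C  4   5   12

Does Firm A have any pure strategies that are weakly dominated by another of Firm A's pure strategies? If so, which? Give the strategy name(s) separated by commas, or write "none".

A: no other strategy beats it everywhere (B at P1 (9>3); C at P1 (9>4)).
Nothing dominates B: A at P2 (12>2); C at P2 (12>5).
Nothing dominates C: A at P2 (5>2); B at P1 (4>3).

none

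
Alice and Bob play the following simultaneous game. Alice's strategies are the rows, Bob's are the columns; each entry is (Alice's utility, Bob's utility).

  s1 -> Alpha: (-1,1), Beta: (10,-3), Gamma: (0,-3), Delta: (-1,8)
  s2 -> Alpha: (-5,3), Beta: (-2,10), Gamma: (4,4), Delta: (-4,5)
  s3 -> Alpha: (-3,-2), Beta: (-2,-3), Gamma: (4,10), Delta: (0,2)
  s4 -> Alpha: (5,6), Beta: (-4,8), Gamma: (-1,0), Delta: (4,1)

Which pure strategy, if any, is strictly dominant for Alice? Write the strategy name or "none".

none

s1 fails to dominate s2 at Gamma (0<4).
s2 fails to dominate s1 at Alpha (-5<-1).
s3 fails to dominate s1 at Alpha (-3<-1).
s4 fails to dominate s1 at Beta (-4<10).
No single strategy dominates all the others.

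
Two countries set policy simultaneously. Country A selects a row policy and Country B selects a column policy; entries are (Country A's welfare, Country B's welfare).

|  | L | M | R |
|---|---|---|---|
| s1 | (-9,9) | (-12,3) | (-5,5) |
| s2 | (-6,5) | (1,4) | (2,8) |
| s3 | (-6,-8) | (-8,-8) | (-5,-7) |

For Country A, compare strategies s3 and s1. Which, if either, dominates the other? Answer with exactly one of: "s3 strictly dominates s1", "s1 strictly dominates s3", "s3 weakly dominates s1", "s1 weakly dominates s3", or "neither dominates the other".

s3 weakly dominates s1

s3's payoffs vs s1's, by Country B's action — L: -6>-9, M: -8>-12, R: -5=-5.
s3 is at least as good everywhere and strictly better somewhere (tied only at R), so s3 weakly but not strictly dominates s1.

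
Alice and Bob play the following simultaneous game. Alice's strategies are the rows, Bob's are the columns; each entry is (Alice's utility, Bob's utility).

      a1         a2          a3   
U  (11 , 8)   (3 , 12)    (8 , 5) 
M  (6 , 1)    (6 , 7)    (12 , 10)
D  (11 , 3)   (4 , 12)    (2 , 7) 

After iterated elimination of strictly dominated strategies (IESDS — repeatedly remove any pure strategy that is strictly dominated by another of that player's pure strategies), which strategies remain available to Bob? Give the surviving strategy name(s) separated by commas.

a3

For Bob, a2 strictly dominates a1 on the remaining rows (U: 12>8, M: 7>1, D: 12>3); eliminate a1.
For Alice, M strictly dominates U on the remaining columns (a2: 6>3, a3: 12>8); eliminate U.
For Alice, M strictly dominates D on the remaining columns (a2: 6>4, a3: 12>2); eliminate D.
For Bob, a3 strictly dominates a2 on the remaining rows (M: 10>7); eliminate a2.
Among the remaining strategies, none is strictly dominated by another pure strategy of the same player, so the elimination stops.
Surviving strategies — Alice: {M}; Bob: {a3}.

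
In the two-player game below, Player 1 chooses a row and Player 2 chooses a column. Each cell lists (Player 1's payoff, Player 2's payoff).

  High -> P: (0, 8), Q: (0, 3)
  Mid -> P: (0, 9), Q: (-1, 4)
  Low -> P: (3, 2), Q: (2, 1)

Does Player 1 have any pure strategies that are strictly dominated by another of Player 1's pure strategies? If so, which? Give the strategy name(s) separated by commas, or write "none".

Low strictly dominates High — P: 3>0, Q: 2>0.
Low strictly dominates Mid — P: 3>0, Q: 2>-1.
Low is not dominated — it holds its own against High at P (3>0); Mid at P (3>0).

High, Mid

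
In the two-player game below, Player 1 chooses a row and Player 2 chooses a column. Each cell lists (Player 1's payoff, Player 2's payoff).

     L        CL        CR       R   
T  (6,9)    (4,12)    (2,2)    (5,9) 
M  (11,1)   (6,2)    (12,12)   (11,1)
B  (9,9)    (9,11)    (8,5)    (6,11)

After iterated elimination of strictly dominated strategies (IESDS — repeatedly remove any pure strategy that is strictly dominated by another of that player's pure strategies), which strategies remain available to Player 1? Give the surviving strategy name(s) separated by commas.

M, B

Row T is eliminated: M beats it against every remaining column (L: 11>6, CL: 6>4, CR: 12>2, R: 11>5).
For Player 2, CL strictly dominates L on the remaining rows (M: 2>1, B: 11>9); eliminate L.
Among the remaining strategies, none is strictly dominated by another pure strategy of the same player, so the elimination stops.
Surviving strategies — Player 1: {M, B}; Player 2: {CL, CR, R}.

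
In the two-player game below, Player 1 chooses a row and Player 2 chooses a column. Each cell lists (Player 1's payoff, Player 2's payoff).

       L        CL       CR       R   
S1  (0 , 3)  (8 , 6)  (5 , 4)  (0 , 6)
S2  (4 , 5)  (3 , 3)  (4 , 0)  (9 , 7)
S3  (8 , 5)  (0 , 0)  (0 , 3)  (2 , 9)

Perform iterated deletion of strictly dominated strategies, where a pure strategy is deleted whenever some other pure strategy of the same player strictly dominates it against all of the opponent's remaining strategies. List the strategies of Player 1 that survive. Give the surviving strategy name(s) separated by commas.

Player 2's strategy L is strictly dominated by R (S1: 6>3, S2: 7>5, S3: 9>5) and is removed.
Row S3 is eliminated: S2 beats it against every remaining column (CL: 3>0, CR: 4>0, R: 9>2).
Player 2's strategy CR is strictly dominated by CL (S1: 6>4, S2: 3>0) and is removed.
Among the remaining strategies, none is strictly dominated by another pure strategy of the same player, so the elimination stops.
Surviving strategies — Player 1: {S1, S2}; Player 2: {CL, R}.

S1, S2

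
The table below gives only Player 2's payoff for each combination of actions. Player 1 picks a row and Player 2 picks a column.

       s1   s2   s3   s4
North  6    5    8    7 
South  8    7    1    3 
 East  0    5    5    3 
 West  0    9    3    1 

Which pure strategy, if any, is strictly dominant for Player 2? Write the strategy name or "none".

s1 fails to dominate s2 at East (0<5).
s2 fails to dominate s1 at North (5<6).
s3 fails to dominate s1 at South (1<8).
s4 fails to dominate s1 at South (3<8).
No single strategy dominates all the others.

none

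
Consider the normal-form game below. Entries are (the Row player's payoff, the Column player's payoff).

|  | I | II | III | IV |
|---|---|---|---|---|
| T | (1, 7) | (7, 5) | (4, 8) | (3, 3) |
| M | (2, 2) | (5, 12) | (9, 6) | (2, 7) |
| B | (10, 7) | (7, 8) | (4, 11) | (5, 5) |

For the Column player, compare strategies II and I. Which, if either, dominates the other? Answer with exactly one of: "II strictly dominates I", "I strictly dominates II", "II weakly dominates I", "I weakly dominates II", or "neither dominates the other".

Compare II to I across each choice by the Row player: T: 5<7, M: 12>2, B: 8>7.
II does better at M, B but worse at T; neither strategy dominates the other.

neither dominates the other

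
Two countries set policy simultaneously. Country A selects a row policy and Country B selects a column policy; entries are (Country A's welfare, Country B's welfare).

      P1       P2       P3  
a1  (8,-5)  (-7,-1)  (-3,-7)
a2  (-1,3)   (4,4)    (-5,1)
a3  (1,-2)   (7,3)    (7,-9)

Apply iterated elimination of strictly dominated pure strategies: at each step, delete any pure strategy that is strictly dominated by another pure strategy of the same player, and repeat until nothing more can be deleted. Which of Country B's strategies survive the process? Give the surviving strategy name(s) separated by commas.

P2

For Country A, a3 strictly dominates a2 on the remaining columns (P1: 1>-1, P2: 7>4, P3: 7>-5); eliminate a2.
For Country B, P2 strictly dominates P1 on the remaining rows (a1: -1>-5, a3: 3>-2); eliminate P1.
Row a1 is eliminated: a3 beats it against every remaining column (P2: 7>-7, P3: 7>-3).
Column P3 is eliminated: P2 beats it against every remaining row (a3: 3>-9).
Among the remaining strategies, none is strictly dominated by another pure strategy of the same player, so the elimination stops.
Surviving strategies — Country A: {a3}; Country B: {P2}.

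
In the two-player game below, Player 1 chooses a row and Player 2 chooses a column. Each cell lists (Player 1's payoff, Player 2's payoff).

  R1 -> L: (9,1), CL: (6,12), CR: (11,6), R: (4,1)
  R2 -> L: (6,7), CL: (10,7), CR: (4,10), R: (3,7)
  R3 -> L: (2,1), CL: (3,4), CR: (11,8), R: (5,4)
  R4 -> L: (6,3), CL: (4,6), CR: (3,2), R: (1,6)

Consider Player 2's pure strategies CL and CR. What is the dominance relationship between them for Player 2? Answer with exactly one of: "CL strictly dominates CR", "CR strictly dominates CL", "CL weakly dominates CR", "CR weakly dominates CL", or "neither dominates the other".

Compare CL to CR across each choice by Player 1: R1: 12>6, R2: 7<10, R3: 4<8, R4: 6>2.
CL does better at R1, R4 but worse at R2, R3; neither strategy dominates the other.

neither dominates the other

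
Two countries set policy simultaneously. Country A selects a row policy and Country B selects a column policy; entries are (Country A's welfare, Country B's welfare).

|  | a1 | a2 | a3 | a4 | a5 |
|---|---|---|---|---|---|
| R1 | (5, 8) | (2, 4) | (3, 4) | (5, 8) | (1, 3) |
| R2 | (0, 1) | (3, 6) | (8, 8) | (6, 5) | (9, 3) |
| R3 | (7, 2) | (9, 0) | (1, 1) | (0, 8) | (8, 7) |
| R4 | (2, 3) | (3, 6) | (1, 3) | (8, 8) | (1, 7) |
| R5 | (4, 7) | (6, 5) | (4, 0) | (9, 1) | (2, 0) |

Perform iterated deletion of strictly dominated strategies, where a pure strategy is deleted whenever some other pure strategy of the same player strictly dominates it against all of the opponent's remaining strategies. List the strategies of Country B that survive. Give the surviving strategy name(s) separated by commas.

For Country A, R5 strictly dominates R4 on the remaining columns (a1: 4>2, a2: 6>3, a3: 4>1, a4: 9>8, a5: 2>1); eliminate R4.
Country B's strategy a5 is strictly dominated by a4 (R1: 8>3, R2: 5>3, R3: 8>7, R5: 1>0) and is removed.
Among the remaining strategies, none is strictly dominated by another pure strategy of the same player, so the elimination stops.
Surviving strategies — Country A: {R1, R2, R3, R5}; Country B: {a1, a2, a3, a4}.

a1, a2, a3, a4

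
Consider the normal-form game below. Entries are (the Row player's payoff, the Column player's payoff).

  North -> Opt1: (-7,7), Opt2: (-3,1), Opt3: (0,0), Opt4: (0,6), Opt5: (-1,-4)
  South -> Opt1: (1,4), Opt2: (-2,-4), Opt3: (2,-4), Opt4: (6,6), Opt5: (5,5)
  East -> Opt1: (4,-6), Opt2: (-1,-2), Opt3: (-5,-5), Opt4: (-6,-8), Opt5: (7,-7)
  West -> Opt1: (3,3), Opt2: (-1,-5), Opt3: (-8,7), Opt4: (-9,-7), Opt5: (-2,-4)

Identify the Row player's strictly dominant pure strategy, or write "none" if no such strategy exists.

North fails to dominate South at Opt1 (-7<1).
South fails to dominate East at Opt1 (1<4).
East fails to dominate North at Opt3 (-5<0).
West fails to dominate North at Opt3 (-8<0).
No single strategy dominates all the others.

none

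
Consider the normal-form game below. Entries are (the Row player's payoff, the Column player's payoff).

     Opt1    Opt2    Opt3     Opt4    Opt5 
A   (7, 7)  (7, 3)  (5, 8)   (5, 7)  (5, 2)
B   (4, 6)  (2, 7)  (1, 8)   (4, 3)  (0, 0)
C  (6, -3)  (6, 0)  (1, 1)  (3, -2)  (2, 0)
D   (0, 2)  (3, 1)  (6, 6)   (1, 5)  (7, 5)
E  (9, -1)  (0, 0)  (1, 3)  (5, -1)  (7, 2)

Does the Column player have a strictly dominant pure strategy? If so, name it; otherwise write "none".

Opt3

Opt3 vs Opt1: A: 8>7, B: 8>6, C: 1>-3, D: 6>2, E: 3>-1.
Opt3 vs Opt2: A: 8>3, B: 8>7, C: 1>0, D: 6>1, E: 3>0.
Opt3 vs Opt4: A: 8>7, B: 8>3, C: 1>-2, D: 6>5, E: 3>-1.
Opt3 vs Opt5: A: 8>2, B: 8>0, C: 1>0, D: 6>5, E: 3>2.
Opt3 strictly beats every other strategy against every opponent action, so it is strictly dominant.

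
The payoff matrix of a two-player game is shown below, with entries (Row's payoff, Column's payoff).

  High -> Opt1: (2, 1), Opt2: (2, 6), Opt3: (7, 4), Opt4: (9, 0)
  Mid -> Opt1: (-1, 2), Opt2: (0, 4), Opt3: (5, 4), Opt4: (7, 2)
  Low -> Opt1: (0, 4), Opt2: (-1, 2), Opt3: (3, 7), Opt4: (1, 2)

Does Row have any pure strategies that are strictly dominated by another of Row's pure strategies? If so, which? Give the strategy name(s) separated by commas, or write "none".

Mid, Low

High is not dominated — it holds its own against Mid at Opt1 (2>-1); Low at Opt1 (2>0).
Mid: dominated, since High does at least as well everywhere (Opt1: 2>-1, Opt2: 2>0, Opt3: 7>5, Opt4: 9>7).
Low: dominated, since High does at least as well everywhere (Opt1: 2>0, Opt2: 2>-1, Opt3: 7>3, Opt4: 9>1).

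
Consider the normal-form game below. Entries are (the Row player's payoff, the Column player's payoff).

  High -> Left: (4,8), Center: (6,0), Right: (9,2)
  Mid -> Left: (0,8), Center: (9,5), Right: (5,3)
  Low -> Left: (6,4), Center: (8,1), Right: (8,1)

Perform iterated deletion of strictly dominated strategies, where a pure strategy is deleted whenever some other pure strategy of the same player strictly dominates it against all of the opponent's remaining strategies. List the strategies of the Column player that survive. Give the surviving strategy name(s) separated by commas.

The Column player's strategy Center is strictly dominated by Left (High: 8>0, Mid: 8>5, Low: 4>1) and is removed.
The Row player's strategy Mid is strictly dominated by High (Left: 4>0, Right: 9>5) and is removed.
The Column player's strategy Right is strictly dominated by Left (High: 8>2, Low: 4>1) and is removed.
Row High is eliminated: Low beats it against every remaining column (Left: 6>4).
Among the remaining strategies, none is strictly dominated by another pure strategy of the same player, so the elimination stops.
Surviving strategies — the Row player: {Low}; the Column player: {Left}.

Left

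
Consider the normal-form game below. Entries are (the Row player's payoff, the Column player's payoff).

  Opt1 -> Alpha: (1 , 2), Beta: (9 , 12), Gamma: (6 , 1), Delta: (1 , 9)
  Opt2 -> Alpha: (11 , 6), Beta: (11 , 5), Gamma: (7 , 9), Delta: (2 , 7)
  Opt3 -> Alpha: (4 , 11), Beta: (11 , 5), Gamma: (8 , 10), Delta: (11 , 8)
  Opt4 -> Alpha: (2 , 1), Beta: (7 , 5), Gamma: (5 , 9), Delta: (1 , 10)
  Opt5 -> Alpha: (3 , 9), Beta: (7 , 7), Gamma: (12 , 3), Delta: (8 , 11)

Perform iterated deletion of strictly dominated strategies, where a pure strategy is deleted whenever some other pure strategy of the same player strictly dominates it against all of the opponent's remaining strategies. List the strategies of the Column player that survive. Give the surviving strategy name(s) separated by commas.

Row Opt1 is eliminated: Opt2 beats it against every remaining column (Alpha: 11>1, Beta: 11>9, Gamma: 7>6, Delta: 2>1).
For the Row player, Opt2 strictly dominates Opt4 on the remaining columns (Alpha: 11>2, Beta: 11>7, Gamma: 7>5, Delta: 2>1); eliminate Opt4.
For the Column player, Alpha strictly dominates Beta on the remaining rows (Opt2: 6>5, Opt3: 11>5, Opt5: 9>7); eliminate Beta.
Among the remaining strategies, none is strictly dominated by another pure strategy of the same player, so the elimination stops.
Surviving strategies — the Row player: {Opt2, Opt3, Opt5}; the Column player: {Alpha, Gamma, Delta}.

Alpha, Gamma, Delta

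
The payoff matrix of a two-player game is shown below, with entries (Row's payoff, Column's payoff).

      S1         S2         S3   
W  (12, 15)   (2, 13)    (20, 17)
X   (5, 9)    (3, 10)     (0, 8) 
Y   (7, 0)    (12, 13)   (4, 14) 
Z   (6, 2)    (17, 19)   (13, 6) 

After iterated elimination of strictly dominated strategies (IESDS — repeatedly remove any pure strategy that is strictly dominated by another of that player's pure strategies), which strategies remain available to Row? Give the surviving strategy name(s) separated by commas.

For Row, Y strictly dominates X on the remaining columns (S1: 7>5, S2: 12>3, S3: 4>0); eliminate X.
Column S1 is eliminated: S3 beats it against every remaining row (W: 17>15, Y: 14>0, Z: 6>2).
Row Y is eliminated: Z beats it against every remaining column (S2: 17>12, S3: 13>4).
Among the remaining strategies, none is strictly dominated by another pure strategy of the same player, so the elimination stops.
Surviving strategies — Row: {W, Z}; Column: {S2, S3}.

W, Z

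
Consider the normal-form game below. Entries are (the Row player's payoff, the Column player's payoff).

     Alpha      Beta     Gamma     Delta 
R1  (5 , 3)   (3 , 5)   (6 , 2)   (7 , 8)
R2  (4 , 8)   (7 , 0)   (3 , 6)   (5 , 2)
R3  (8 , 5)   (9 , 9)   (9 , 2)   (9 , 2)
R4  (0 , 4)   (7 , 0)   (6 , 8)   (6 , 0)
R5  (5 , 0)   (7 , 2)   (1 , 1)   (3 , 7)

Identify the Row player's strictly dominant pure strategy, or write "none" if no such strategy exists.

R3

R3 vs R1: Alpha: 8>5, Beta: 9>3, Gamma: 9>6, Delta: 9>7.
R3 vs R2: Alpha: 8>4, Beta: 9>7, Gamma: 9>3, Delta: 9>5.
R3 vs R4: Alpha: 8>0, Beta: 9>7, Gamma: 9>6, Delta: 9>6.
R3 vs R5: Alpha: 8>5, Beta: 9>7, Gamma: 9>1, Delta: 9>3.
R3 strictly beats every other strategy against every opponent action, so it is strictly dominant.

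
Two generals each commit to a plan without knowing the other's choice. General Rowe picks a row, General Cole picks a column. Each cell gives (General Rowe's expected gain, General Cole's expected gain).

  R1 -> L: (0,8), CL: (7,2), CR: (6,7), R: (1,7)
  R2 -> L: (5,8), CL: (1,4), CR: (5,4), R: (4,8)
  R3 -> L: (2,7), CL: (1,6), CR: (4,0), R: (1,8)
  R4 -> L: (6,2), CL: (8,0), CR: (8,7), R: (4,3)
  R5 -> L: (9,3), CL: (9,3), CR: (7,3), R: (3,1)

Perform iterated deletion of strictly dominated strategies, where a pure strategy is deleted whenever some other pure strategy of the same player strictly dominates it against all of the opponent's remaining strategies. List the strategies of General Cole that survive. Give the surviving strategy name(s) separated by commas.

For General Rowe, R4 strictly dominates R1 on the remaining columns (L: 6>0, CL: 8>7, CR: 8>6, R: 4>1); eliminate R1.
For General Rowe, R4 strictly dominates R3 on the remaining columns (L: 6>2, CL: 8>1, CR: 8>4, R: 4>1); eliminate R3.
Among the remaining strategies, none is strictly dominated by another pure strategy of the same player, so the elimination stops.
Surviving strategies — General Rowe: {R2, R4, R5}; General Cole: {L, CL, CR, R}.

L, CL, CR, R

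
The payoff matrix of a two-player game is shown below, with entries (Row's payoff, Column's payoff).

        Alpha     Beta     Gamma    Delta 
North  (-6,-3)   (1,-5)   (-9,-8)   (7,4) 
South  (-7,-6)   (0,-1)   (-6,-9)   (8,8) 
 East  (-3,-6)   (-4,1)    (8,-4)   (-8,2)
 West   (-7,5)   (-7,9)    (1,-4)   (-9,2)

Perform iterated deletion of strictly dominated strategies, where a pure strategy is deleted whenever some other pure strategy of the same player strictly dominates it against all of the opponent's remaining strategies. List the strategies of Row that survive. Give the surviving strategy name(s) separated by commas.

South

Row West is eliminated: East beats it against every remaining column (Alpha: -3>-7, Beta: -4>-7, Gamma: 8>1, Delta: -8>-9).
For Column, Delta strictly dominates Alpha on the remaining rows (North: 4>-3, South: 8>-6, East: 2>-6); eliminate Alpha.
For Column, Delta strictly dominates Beta on the remaining rows (North: 4>-5, South: 8>-1, East: 2>1); eliminate Beta.
Row North is eliminated: South beats it against every remaining column (Gamma: -6>-9, Delta: 8>7).
Column Gamma is eliminated: Delta beats it against every remaining row (South: 8>-9, East: 2>-4).
For Row, South strictly dominates East on the remaining columns (Delta: 8>-8); eliminate East.
Among the remaining strategies, none is strictly dominated by another pure strategy of the same player, so the elimination stops.
Surviving strategies — Row: {South}; Column: {Delta}.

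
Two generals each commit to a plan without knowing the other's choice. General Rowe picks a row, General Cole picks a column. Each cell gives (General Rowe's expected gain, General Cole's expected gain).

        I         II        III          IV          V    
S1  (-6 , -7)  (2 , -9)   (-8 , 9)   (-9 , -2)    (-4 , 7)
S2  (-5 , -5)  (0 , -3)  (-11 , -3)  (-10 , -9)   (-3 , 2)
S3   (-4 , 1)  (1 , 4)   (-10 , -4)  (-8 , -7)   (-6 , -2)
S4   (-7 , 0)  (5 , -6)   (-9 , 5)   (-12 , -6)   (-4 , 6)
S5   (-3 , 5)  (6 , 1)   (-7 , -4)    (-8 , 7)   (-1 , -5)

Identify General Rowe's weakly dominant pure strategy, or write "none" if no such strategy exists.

S5 vs S1: I: -3>-6, II: 6>2, III: -7>-8, IV: -8>-9, V: -1>-4.
S5 vs S2: I: -3>-5, II: 6>0, III: -7>-11, IV: -8>-10, V: -1>-3.
S5 vs S3: I: -3>-4, II: 6>1, III: -7>-10, IV: -8=-8, V: -1>-6.
S5 vs S4: I: -3>-7, II: 6>5, III: -7>-9, IV: -8>-12, V: -1>-4.
S5 is at least as good as every other strategy against every opponent action, so it is weakly dominant.

S5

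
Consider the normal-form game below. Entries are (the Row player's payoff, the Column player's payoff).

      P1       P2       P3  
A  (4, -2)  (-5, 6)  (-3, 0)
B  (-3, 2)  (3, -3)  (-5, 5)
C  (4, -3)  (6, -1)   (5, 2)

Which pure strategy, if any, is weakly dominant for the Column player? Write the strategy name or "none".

P1 fails to dominate P2 at A (-2<6).
P2 fails to dominate P1 at B (-3<2).
P3 fails to dominate P2 at A (0<6).
No single strategy dominates all the others.

none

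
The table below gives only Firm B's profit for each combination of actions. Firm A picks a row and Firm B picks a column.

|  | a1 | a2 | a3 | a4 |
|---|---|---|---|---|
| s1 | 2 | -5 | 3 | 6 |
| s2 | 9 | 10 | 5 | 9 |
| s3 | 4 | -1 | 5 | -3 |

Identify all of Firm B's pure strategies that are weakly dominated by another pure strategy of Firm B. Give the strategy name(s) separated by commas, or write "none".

Nothing dominates a1: a2 at s1 (2>-5); a3 at s2 (9>5); a4 at s3 (4>-3).
a2 is not dominated — it holds its own against a1 at s2 (10>9); a3 at s2 (10>5); a4 at s2 (10>9).
a3: no other strategy beats it everywhere (a1 at s1 (3>2); a2 at s1 (3>-5); a4 at s3 (5>-3)).
a4: no other strategy beats it everywhere (a1 at s1 (6>2); a2 at s1 (6>-5); a3 at s1 (6>3)).

none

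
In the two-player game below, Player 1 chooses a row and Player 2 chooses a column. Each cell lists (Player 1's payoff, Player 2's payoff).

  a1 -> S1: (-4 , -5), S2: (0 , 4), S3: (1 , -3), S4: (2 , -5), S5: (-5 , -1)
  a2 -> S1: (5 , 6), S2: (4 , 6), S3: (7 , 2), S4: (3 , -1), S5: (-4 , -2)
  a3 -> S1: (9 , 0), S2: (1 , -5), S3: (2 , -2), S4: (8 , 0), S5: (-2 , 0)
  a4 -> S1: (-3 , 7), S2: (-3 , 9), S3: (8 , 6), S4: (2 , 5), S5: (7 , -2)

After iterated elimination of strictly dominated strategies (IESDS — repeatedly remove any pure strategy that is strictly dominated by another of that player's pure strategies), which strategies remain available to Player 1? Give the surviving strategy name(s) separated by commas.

a2, a3, a4

Row a1 is eliminated: a2 beats it against every remaining column (S1: 5>-4, S2: 4>0, S3: 7>1, S4: 3>2, S5: -4>-5).
For Player 2, S1 strictly dominates S3 on the remaining rows (a2: 6>2, a3: 0>-2, a4: 7>6); eliminate S3.
Among the remaining strategies, none is strictly dominated by another pure strategy of the same player, so the elimination stops.
Surviving strategies — Player 1: {a2, a3, a4}; Player 2: {S1, S2, S4, S5}.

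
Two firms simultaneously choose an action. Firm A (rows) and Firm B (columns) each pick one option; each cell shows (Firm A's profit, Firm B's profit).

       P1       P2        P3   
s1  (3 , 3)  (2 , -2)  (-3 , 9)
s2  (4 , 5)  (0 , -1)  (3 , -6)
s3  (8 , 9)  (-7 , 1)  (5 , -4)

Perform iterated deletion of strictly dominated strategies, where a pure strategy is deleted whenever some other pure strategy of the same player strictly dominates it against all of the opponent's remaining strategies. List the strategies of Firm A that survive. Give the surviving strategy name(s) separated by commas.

s3

Firm B's strategy P2 is strictly dominated by P1 (s1: 3>-2, s2: 5>-1, s3: 9>1) and is removed.
Firm A's strategy s1 is strictly dominated by s2 (P1: 4>3, P3: 3>-3) and is removed.
Firm A's strategy s2 is strictly dominated by s3 (P1: 8>4, P3: 5>3) and is removed.
Firm B's strategy P3 is strictly dominated by P1 (s3: 9>-4) and is removed.
Among the remaining strategies, none is strictly dominated by another pure strategy of the same player, so the elimination stops.
Surviving strategies — Firm A: {s3}; Firm B: {P1}.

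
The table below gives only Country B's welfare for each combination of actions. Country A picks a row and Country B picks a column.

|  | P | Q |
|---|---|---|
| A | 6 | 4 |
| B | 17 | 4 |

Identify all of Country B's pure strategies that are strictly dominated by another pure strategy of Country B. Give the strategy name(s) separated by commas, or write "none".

P: no other strategy beats it everywhere (Q at A (6>4)).
Q is strictly dominated by P (A: 6>4, B: 17>4).

Q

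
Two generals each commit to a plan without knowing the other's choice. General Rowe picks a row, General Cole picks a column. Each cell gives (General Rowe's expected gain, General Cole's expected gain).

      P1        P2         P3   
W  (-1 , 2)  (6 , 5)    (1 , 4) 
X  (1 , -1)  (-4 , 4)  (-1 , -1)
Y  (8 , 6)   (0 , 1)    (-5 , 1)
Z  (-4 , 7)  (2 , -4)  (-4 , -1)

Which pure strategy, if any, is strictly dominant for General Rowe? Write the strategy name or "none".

W fails to dominate X at P1 (-1<1).
X fails to dominate W at P2 (-4<6).
Y fails to dominate W at P2 (0<6).
Z fails to dominate W at P1 (-4<-1).
No single strategy dominates all the others.

none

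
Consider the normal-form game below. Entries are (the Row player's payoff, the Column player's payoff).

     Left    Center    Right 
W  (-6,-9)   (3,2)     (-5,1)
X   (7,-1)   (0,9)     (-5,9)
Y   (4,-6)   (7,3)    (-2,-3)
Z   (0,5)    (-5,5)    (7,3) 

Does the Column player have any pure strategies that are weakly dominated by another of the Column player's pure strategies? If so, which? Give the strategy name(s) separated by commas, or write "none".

Left, Right

Center weakly dominates Left — W: 2>-9, X: 9>-1, Y: 3>-6, Z: 5=5.
Nothing dominates Center: Left at W (2>-9); Right at W (2>1).
Center weakly dominates Right — W: 2>1, X: 9=9, Y: 3>-3, Z: 5>3.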